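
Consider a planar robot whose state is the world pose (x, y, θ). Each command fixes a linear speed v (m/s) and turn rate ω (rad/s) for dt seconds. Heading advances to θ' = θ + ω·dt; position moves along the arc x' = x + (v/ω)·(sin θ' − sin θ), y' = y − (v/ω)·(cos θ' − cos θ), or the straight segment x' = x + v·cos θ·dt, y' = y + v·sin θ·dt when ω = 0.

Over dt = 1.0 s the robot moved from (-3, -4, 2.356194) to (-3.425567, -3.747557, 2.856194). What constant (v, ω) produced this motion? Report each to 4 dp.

v = 0.5000, ω = 0.5000

Δθ = 2.856194 − 2.356194 = 0.500000
ω = Δθ/dt = 0.500000/1.0 = 0.5000
R = Δx/(sin θ' − sin θ) = 1.0000
v = R·ω = 1.0000·0.5000 = 0.5000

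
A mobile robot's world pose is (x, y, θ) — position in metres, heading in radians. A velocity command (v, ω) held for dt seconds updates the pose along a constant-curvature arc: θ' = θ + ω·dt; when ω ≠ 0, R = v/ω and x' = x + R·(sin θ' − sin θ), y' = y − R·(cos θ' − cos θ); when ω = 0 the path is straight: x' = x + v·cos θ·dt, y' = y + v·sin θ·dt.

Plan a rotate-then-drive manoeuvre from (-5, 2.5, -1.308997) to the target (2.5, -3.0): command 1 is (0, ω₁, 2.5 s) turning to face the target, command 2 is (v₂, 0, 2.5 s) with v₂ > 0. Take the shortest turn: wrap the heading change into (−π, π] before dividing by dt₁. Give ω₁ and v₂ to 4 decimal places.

ω₁ = 0.2705, v₂ = 3.7202

heading to target = atan2(-3−2.5, 2.5−-5) = -0.6327
Δθ = wrap(-0.6327 − -1.3090) = 0.6762; ω₁ = Δθ/dt₁ = 0.2705
distance = √((2.5−-5)² + (-3−2.5)²) = 9.3005; v₂ = distance/dt₂ = 3.7202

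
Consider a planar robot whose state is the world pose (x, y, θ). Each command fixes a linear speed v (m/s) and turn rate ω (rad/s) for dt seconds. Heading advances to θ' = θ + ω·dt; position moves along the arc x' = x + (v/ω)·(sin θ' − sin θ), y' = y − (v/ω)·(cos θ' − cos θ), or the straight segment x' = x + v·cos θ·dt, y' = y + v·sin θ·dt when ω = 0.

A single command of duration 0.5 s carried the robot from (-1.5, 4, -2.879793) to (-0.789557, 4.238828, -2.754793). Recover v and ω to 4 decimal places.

v = -1.5000, ω = 0.2500

Δθ = -2.754793 − -2.879793 = 0.125000
ω = Δθ/dt = 0.125000/0.5 = 0.2500
R = Δx/(sin θ' − sin θ) = -6.0000
v = R·ω = -6.0000·0.2500 = -1.5000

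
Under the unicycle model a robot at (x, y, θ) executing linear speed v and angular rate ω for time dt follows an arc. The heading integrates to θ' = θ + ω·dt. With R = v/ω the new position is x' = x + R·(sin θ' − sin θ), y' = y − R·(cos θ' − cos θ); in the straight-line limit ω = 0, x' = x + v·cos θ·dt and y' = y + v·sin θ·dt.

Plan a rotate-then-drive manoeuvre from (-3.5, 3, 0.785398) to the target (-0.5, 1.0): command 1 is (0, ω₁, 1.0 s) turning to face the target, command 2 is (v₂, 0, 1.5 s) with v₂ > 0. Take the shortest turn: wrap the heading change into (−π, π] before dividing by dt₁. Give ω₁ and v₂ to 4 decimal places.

ω₁ = -1.3734, v₂ = 2.4037

heading to target = atan2(1−3, -0.5−-3.5) = -0.5880
Δθ = wrap(-0.5880 − 0.7854) = -1.3734; ω₁ = Δθ/dt₁ = -1.3734
distance = √((-0.5−-3.5)² + (1−3)²) = 3.6056; v₂ = distance/dt₂ = 2.4037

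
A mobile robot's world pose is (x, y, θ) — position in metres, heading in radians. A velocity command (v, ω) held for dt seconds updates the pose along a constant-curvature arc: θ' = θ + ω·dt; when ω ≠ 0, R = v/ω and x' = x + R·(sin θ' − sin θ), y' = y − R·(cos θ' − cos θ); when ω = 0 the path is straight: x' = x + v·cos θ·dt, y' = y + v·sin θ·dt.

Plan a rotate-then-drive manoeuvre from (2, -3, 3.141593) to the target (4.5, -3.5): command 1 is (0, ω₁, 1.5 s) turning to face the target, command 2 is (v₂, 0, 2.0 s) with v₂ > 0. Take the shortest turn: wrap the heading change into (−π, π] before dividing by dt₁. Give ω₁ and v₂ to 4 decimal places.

ω₁ = 1.9628, v₂ = 1.2748

heading to target = atan2(-3.5−-3, 4.5−2) = -0.1974
Δθ = wrap(-0.1974 − 3.1416) = 2.9442; ω₁ = Δθ/dt₁ = 1.9628
distance = √((4.5−2)² + (-3.5−-3)²) = 2.5495; v₂ = distance/dt₂ = 1.2748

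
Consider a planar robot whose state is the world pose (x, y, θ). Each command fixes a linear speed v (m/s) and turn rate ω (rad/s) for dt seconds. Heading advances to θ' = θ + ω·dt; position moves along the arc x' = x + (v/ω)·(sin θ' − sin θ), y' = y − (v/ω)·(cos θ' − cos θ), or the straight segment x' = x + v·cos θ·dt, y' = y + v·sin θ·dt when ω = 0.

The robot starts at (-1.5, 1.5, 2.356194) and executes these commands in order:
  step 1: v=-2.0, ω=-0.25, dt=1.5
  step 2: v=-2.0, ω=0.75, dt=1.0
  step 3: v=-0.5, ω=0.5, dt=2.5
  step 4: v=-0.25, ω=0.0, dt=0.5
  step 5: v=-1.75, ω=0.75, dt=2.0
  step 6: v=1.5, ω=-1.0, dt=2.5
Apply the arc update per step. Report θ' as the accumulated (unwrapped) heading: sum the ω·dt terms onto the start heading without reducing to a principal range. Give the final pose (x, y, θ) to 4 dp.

step 1: θ'=1.9812 (R=8.0000) → pose (0.1788, -0.9651, 1.9812)
step 2: θ'=2.7312 (R=-2.6667) → pose (1.5601, -2.3464, 2.7312)
step 3: θ'=3.9812 (R=-1.0000) → pose (2.7035, -2.0972, 3.9812)
step 4: θ'=3.9812 (straight) → pose (2.7870, -2.0041, 3.9812)
step 5: θ'=5.4812 (R=-2.3333) → pose (2.7271, 1.1763, 5.4812)
step 6: θ'=2.9812 (R=-1.5000) → pose (1.4095, -1.3474, 2.9812)

(1.4095, -1.3474, 2.9812)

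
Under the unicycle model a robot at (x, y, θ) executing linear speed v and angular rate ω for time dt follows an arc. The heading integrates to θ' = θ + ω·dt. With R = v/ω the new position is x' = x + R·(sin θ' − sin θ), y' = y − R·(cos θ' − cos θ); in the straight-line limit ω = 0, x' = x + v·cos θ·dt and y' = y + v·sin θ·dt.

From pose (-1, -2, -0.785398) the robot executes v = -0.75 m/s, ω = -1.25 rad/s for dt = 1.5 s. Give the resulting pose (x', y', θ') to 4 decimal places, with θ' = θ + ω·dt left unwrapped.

(-0.8534, -1.0439, -2.6604)

θ' = -0.7854 + -1.25·1.5 = -2.6604
R = v/ω = -0.75/-1.25 = 0.6000
x' = -1 + 0.6000·(sin -2.6604 − sin -0.7854) = -0.8534
y' = -2 − 0.6000·(cos -2.6604 − cos -0.7854) = -1.0439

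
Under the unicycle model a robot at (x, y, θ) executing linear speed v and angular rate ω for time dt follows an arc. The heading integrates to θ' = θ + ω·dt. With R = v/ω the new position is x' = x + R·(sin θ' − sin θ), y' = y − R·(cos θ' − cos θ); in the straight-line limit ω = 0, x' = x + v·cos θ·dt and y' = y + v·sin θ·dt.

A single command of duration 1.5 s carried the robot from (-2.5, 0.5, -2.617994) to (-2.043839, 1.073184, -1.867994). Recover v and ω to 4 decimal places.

Δθ = -1.867994 − -2.617994 = 0.750000
ω = Δθ/dt = 0.750000/1.5 = 0.5000
R = −Δy/(cos θ' − cos θ) = -1.0000
v = R·ω = -1.0000·0.5000 = -0.5000

v = -0.5000, ω = 0.5000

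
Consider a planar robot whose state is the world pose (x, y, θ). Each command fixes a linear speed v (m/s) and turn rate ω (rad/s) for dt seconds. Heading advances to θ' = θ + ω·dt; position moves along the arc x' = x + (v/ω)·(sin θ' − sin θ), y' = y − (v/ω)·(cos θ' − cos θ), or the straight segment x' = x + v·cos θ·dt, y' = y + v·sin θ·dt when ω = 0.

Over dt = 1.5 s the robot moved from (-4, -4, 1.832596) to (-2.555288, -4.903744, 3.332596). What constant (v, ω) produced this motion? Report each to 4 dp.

v = -1.2500, ω = 1.0000

Δθ = 3.332596 − 1.832596 = 1.500000
ω = Δθ/dt = 1.500000/1.5 = 1.0000
R = Δx/(sin θ' − sin θ) = -1.2500
v = R·ω = -1.2500·1.0000 = -1.2500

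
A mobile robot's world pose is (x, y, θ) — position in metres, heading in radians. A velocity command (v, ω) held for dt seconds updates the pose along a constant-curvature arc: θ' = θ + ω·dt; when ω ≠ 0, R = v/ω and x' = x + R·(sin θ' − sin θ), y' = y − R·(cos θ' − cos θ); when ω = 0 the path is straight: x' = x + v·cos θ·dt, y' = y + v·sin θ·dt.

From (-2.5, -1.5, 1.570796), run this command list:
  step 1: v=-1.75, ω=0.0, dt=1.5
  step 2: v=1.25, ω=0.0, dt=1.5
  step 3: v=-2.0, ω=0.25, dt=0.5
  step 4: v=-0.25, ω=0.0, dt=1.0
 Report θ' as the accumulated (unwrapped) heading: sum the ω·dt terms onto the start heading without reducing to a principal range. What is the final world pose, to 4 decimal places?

step 1: θ'=1.5708 (straight) → pose (-2.5000, -4.1250, 1.5708)
step 2: θ'=1.5708 (straight) → pose (-2.5000, -2.2500, 1.5708)
step 3: θ'=1.6958 (R=-8.0000) → pose (-2.4376, -3.2474, 1.6958)
step 4: θ'=1.6958 (straight) → pose (-2.4064, -3.4954, 1.6958)

(-2.4064, -3.4954, 1.6958)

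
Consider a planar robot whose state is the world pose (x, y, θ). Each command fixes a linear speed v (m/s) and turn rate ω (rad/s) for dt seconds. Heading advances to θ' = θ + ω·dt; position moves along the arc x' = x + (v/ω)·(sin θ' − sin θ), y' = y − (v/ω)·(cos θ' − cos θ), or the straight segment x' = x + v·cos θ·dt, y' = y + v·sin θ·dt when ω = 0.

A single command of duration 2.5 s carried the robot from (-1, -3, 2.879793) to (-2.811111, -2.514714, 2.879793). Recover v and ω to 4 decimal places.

v = 0.7500, ω = 0.0000

Δθ = 2.879793 − 2.879793 = 0.000000
ω = Δθ/dt = 0.000000/2.5 = 0.0000
ω = 0 → v = (Δx·cos θ + Δy·sin θ)/dt = 0.7500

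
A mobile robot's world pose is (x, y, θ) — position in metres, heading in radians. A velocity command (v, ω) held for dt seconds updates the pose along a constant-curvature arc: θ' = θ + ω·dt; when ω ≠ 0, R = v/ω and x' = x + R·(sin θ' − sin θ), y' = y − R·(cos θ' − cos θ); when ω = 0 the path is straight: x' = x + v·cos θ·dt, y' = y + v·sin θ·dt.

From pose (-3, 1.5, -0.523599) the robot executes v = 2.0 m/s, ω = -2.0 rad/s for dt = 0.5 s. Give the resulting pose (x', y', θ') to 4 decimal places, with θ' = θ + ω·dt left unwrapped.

θ' = -0.5236 + -2.0·0.5 = -1.5236
R = v/ω = 2.0/-2.0 = -1.0000
x' = -3 + -1.0000·(sin -1.5236 − sin -0.5236) = -2.5011
y' = 1.5 − -1.0000·(cos -1.5236 − cos -0.5236) = 0.6812

(-2.5011, 0.6812, -1.5236)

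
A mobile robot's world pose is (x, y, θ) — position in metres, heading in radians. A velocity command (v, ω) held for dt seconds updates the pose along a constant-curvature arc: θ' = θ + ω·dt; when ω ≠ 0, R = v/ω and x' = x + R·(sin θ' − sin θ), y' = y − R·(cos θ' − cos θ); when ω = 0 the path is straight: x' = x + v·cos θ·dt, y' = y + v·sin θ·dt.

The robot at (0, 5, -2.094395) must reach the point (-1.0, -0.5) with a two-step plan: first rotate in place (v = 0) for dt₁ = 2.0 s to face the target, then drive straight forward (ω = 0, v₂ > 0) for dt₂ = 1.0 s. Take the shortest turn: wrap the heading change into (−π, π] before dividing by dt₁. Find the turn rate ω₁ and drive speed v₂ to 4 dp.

heading to target = atan2(-0.5−5, -1−0) = -1.7506
Δθ = wrap(-1.7506 − -2.0944) = 0.3437; ω₁ = Δθ/dt₁ = 0.1719
distance = √((-1−0)² + (-0.5−5)²) = 5.5902; v₂ = distance/dt₂ = 5.5902

ω₁ = 0.1719, v₂ = 5.5902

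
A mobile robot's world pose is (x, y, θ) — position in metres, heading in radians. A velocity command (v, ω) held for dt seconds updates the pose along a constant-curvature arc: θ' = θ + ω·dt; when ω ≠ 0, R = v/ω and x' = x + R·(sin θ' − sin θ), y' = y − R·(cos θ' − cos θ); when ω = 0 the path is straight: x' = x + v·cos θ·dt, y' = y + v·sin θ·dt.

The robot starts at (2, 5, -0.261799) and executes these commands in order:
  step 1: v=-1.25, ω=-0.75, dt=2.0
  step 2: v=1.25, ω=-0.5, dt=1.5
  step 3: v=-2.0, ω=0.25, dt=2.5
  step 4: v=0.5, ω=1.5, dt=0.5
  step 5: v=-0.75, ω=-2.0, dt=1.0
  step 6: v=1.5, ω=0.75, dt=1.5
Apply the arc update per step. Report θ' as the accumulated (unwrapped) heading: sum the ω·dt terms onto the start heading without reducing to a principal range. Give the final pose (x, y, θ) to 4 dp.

step 1: θ'=-1.7618 (R=1.6667) → pose (0.7950, 6.9263, -1.7618)
step 2: θ'=-2.5118 (R=-2.5000) → pose (-0.1871, 5.3805, -2.5118)
step 3: θ'=-1.8868 (R=-8.0000) → pose (2.7050, 9.3596, -1.8868)
step 4: θ'=-1.1368 (R=0.3333) → pose (2.7194, 9.1158, -1.1368)
step 5: θ'=-3.1368 (R=0.3750) → pose (3.0578, 9.6485, -3.1368)
step 6: θ'=-2.0118 (R=2.0000) → pose (1.2587, 8.5022, -2.0118)

(1.2587, 8.5022, -2.0118)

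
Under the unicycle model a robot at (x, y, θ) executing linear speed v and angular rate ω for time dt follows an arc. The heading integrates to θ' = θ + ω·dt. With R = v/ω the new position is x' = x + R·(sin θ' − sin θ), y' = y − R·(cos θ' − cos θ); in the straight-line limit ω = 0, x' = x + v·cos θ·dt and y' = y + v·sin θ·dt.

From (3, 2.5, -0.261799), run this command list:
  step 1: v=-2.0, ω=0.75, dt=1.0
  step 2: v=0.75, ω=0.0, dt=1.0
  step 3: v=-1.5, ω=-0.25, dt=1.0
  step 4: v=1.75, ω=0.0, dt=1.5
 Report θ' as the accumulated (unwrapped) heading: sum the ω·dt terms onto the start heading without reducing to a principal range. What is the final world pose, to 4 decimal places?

(2.8738, 2.7190, 0.2382)

step 1: θ'=0.4882 (R=-2.6667) → pose (1.0590, 2.2793, 0.4882)
step 2: θ'=0.4882 (straight) → pose (1.7214, 2.6311, 0.4882)
step 3: θ'=0.2382 (R=6.0000) → pose (0.3229, 2.0996, 0.2382)
step 4: θ'=0.2382 (straight) → pose (2.8738, 2.7190, 0.2382)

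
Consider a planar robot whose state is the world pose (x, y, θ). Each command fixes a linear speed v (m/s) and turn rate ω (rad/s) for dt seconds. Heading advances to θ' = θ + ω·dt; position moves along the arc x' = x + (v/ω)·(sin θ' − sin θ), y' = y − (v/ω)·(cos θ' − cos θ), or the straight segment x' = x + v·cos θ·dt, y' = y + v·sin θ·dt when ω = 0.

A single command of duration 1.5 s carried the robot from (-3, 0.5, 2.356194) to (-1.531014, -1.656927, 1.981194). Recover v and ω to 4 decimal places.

v = -1.7500, ω = -0.2500

Δθ = 1.981194 − 2.356194 = -0.375000
ω = Δθ/dt = -0.375000/1.5 = -0.2500
R = −Δy/(cos θ' − cos θ) = 7.0000
v = R·ω = 7.0000·-0.2500 = -1.7500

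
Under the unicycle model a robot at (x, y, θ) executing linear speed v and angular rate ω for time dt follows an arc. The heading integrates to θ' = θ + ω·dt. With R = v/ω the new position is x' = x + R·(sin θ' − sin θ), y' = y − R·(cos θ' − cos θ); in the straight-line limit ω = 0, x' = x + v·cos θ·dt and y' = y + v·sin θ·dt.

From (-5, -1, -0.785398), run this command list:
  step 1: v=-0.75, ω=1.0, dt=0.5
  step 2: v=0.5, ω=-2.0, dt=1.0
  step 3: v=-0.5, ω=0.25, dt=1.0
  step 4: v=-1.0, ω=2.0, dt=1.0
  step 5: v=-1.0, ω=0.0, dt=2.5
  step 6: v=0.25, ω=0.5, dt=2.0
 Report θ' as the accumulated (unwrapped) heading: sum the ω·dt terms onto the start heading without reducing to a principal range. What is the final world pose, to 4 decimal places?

(-7.4226, 0.2271, 0.9646)

step 1: θ'=-0.2854 (R=-0.7500) → pose (-5.3192, -0.8107, -0.2854)
step 2: θ'=-2.2854 (R=-0.2500) → pose (-5.2007, -1.2144, -2.2854)
step 3: θ'=-2.0354 (R=-2.0000) → pose (-4.9234, -0.7999, -2.0354)
step 4: θ'=-0.0354 (R=-0.5000) → pose (-5.3527, -0.0762, -0.0354)
step 5: θ'=-0.0354 (straight) → pose (-7.8512, 0.0123, -0.0354)
step 6: θ'=0.9646 (R=0.5000) → pose (-7.4226, 0.2271, 0.9646)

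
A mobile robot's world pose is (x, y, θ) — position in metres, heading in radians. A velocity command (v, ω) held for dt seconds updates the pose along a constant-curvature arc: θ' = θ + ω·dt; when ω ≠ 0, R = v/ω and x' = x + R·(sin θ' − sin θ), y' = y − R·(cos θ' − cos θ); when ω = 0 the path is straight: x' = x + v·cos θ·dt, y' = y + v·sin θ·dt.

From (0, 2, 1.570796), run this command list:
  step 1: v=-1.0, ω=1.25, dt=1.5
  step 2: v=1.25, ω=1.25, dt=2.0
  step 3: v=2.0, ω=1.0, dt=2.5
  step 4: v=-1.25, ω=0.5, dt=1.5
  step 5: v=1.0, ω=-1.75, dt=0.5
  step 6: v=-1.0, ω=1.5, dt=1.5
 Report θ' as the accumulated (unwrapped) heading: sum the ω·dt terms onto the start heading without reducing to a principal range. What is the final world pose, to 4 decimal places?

step 1: θ'=3.4458 (R=-0.8000) → pose (1.0396, 1.2367, 3.4458)
step 2: θ'=5.9458 (R=1.0000) → pose (1.0081, -0.6610, 5.9458)
step 3: θ'=8.4458 (R=2.0000) → pose (3.3300, 2.3420, 8.4458)
step 4: θ'=9.1958 (R=-2.5000) → pose (4.8374, 1.3019, 9.1958)
step 5: θ'=8.3208 (R=-0.5714) → pose (4.4568, 1.6013, 8.3208)
step 6: θ'=10.5708 (R=-0.6667) → pose (5.6596, 1.6266, 10.5708)

(5.6596, 1.6266, 10.5708)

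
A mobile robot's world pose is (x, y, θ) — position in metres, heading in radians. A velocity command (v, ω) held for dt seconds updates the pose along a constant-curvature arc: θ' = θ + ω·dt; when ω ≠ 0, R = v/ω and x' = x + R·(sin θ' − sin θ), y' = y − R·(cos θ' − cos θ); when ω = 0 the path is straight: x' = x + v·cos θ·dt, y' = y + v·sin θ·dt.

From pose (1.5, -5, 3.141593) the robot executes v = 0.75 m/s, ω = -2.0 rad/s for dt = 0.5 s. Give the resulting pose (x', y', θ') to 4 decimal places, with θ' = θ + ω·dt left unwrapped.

θ' = 3.1416 + -2.0·0.5 = 2.1416
R = v/ω = 0.75/-2.0 = -0.3750
x' = 1.5 + -0.3750·(sin 2.1416 − sin 3.1416) = 1.1844
y' = -5 − -0.3750·(cos 2.1416 − cos 3.1416) = -4.8276

(1.1844, -4.8276, 2.1416)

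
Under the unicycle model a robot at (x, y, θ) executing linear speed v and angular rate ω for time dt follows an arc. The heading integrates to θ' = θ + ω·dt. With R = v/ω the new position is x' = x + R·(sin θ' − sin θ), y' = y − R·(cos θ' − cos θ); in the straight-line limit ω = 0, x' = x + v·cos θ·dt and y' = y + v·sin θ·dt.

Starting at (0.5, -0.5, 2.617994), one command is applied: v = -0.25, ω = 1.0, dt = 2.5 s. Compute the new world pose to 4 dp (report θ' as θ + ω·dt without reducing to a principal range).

θ' = 2.6180 + 1.0·2.5 = 5.1180
R = v/ω = -0.25/1.0 = -0.2500
x' = 0.5 + -0.2500·(sin 5.1180 − sin 2.6180) = 0.8547
y' = -0.5 − -0.2500·(cos 5.1180 − cos 2.6180) = -0.1848

(0.8547, -0.1848, 5.1180)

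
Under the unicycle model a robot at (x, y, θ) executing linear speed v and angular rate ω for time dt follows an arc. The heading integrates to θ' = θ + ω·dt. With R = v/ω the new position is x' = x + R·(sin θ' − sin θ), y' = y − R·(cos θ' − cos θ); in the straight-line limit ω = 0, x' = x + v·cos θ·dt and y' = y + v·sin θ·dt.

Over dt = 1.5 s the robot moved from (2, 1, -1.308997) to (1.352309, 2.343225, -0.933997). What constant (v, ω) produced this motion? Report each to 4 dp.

v = -1.0000, ω = 0.2500

Δθ = -0.933997 − -1.308997 = 0.375000
ω = Δθ/dt = 0.375000/1.5 = 0.2500
R = −Δy/(cos θ' − cos θ) = -4.0000
v = R·ω = -4.0000·0.2500 = -1.0000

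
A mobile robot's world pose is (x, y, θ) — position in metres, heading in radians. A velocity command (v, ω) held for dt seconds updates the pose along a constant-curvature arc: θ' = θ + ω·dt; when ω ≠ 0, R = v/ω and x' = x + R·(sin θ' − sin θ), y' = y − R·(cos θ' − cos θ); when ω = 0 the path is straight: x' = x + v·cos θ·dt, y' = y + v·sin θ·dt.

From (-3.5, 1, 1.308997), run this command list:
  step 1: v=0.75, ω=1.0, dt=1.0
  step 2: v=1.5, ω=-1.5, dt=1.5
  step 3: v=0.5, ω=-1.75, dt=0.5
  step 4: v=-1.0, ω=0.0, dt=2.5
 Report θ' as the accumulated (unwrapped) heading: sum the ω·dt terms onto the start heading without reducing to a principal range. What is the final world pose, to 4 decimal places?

step 1: θ'=2.3090 (R=0.7500) → pose (-3.6697, 1.6988, 2.3090)
step 2: θ'=0.0590 (R=-1.0000) → pose (-2.9890, 3.3701, 0.0590)
step 3: θ'=-0.8160 (R=-0.2857) → pose (-2.7640, 3.2806, -0.8160)
step 4: θ'=-0.8160 (straight) → pose (-4.4768, 5.1016, -0.8160)

(-4.4768, 5.1016, -0.8160)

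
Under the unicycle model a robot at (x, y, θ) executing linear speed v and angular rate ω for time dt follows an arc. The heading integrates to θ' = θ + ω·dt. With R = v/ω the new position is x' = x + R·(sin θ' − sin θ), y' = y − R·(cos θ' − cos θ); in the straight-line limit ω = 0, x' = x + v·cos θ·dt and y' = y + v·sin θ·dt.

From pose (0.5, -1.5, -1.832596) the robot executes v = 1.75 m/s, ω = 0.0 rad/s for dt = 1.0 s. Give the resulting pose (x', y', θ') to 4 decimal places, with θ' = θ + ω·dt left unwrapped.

θ' = -1.8326 + 0.0·1.0 = -1.8326
ω = 0 → straight: x' = 0.5 + 1.75·cos(-1.8326)·1.0 = 0.0471
y' = -1.5 + 1.75·sin(-1.8326)·1.0 = -3.1904

(0.0471, -3.1904, -1.8326)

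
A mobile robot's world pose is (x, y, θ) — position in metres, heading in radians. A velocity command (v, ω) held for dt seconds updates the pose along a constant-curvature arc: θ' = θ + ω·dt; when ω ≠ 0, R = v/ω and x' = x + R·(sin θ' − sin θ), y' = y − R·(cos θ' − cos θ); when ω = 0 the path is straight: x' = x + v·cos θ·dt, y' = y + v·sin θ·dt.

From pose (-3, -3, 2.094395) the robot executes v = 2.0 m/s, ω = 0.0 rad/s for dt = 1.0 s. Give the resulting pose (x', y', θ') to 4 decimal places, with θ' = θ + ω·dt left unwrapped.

θ' = 2.0944 + 0.0·1.0 = 2.0944
ω = 0 → straight: x' = -3 + 2.0·cos(2.0944)·1.0 = -4.0000
y' = -3 + 2.0·sin(2.0944)·1.0 = -1.2679

(-4.0000, -1.2679, 2.0944)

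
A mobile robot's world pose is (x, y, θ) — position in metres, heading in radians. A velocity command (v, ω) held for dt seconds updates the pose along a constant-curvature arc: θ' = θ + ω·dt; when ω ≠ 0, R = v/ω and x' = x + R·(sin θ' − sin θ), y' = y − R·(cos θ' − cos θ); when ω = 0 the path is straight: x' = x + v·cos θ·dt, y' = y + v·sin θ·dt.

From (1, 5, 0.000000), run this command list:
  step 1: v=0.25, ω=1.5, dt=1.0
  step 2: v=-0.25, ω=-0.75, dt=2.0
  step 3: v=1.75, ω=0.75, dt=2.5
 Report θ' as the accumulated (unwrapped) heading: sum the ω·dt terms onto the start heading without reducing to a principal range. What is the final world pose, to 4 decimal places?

step 1: θ'=1.5000 (R=0.1667) → pose (1.1662, 5.1549, 1.5000)
step 2: θ'=0.0000 (R=0.3333) → pose (0.8338, 4.8451, 0.0000)
step 3: θ'=1.8750 (R=2.3333) → pose (3.0600, 7.8774, 1.8750)

(3.0600, 7.8774, 1.8750)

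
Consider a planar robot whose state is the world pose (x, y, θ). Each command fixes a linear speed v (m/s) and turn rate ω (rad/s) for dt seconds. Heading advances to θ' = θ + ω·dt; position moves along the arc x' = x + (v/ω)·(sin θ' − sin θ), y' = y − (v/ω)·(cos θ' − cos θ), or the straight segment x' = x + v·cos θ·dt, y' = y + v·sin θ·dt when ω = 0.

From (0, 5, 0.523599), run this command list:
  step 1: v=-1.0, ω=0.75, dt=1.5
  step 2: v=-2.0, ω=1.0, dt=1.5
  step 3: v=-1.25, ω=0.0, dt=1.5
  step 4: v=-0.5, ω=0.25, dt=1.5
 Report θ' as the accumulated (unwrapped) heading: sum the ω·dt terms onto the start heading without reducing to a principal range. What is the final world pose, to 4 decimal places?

(3.9518, 2.0544, 3.5236)

step 1: θ'=1.6486 (R=-1.3333) → pose (-0.6626, 3.7417, 1.6486)
step 2: θ'=3.1486 (R=-2.0000) → pose (1.3453, 1.8972, 3.1486)
step 3: θ'=3.1486 (straight) → pose (3.2203, 1.9103, 3.1486)
step 4: θ'=3.5236 (R=-2.0000) → pose (3.9518, 2.0544, 3.5236)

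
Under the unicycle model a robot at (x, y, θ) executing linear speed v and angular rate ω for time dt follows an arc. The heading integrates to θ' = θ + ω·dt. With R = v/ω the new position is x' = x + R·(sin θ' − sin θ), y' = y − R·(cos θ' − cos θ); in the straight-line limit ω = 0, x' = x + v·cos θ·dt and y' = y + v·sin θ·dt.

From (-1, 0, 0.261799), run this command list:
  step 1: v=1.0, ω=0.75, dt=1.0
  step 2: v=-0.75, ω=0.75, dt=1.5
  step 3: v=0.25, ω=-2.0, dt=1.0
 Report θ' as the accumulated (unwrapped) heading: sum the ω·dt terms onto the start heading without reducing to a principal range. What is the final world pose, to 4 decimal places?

step 1: θ'=1.0118 (R=1.3333) → pose (-0.2147, 0.5808, 1.0118)
step 2: θ'=2.1368 (R=-1.0000) → pose (-0.2110, -0.4858, 2.1368)
step 3: θ'=0.1368 (R=-0.1250) → pose (-0.1225, -0.2949, 0.1368)

(-0.1225, -0.2949, 0.1368)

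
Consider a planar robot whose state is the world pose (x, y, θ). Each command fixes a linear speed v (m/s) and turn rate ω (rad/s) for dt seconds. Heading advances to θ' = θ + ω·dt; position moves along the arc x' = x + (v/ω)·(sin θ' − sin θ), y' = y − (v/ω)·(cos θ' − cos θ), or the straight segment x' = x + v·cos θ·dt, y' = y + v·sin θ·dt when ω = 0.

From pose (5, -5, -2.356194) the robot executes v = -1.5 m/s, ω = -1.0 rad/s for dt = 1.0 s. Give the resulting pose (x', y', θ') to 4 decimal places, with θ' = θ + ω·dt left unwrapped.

θ' = -2.3562 + -1.0·1.0 = -3.3562
R = v/ω = -1.5/-1.0 = 1.5000
x' = 5 + 1.5000·(sin -3.3562 − sin -2.3562) = 6.3801
y' = -5 − 1.5000·(cos -3.3562 − cos -2.3562) = -4.5951

(6.3801, -4.5951, -3.3562)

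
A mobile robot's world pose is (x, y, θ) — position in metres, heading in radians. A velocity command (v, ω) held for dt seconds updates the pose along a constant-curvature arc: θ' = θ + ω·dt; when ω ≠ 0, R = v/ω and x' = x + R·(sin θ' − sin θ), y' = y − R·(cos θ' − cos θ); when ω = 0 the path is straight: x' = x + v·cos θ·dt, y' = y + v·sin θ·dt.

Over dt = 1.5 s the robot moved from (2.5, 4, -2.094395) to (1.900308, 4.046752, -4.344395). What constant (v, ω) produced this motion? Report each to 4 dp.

v = 0.5000, ω = -1.5000

Δθ = -4.344395 − -2.094395 = -2.250000
ω = Δθ/dt = -2.250000/1.5 = -1.5000
R = Δx/(sin θ' − sin θ) = -0.3333
v = R·ω = -0.3333·-1.5000 = 0.5000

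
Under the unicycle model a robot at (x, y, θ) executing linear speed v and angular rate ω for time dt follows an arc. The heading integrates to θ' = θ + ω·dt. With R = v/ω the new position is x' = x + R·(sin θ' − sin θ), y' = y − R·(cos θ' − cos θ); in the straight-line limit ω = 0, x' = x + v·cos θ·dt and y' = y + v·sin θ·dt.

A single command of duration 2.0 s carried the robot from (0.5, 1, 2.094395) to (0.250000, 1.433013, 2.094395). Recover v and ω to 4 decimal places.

Δθ = 2.094395 − 2.094395 = 0.000000
ω = Δθ/dt = 0.000000/2.0 = 0.0000
ω = 0 → v = (Δx·cos θ + Δy·sin θ)/dt = 0.2500

v = 0.2500, ω = 0.0000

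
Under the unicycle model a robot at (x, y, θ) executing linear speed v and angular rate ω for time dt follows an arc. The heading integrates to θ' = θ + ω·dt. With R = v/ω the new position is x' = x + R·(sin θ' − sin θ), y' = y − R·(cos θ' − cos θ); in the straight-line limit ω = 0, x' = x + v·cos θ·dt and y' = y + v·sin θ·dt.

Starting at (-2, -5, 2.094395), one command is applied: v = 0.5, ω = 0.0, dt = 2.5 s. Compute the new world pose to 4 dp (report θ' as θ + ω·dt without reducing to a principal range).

θ' = 2.0944 + 0.0·2.5 = 2.0944
ω = 0 → straight: x' = -2 + 0.5·cos(2.0944)·2.5 = -2.6250
y' = -5 + 0.5·sin(2.0944)·2.5 = -3.9175

(-2.6250, -3.9175, 2.0944)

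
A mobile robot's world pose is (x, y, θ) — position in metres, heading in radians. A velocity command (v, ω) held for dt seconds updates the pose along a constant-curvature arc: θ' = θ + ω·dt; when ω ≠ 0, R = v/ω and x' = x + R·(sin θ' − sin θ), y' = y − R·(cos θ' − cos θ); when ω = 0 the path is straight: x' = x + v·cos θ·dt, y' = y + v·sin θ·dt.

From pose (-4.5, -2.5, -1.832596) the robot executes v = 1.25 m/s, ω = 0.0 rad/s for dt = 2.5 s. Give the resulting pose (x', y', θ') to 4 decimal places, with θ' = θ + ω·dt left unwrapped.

(-5.3088, -5.5185, -1.8326)

θ' = -1.8326 + 0.0·2.5 = -1.8326
ω = 0 → straight: x' = -4.5 + 1.25·cos(-1.8326)·2.5 = -5.3088
y' = -2.5 + 1.25·sin(-1.8326)·2.5 = -5.5185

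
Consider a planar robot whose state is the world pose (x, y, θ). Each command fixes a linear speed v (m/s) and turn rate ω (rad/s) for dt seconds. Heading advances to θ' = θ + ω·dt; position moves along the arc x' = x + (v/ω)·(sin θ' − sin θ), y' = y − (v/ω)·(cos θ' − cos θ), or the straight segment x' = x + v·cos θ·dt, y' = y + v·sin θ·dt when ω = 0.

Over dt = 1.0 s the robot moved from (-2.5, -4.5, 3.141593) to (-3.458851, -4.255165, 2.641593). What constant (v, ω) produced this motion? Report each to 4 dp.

Δθ = 2.641593 − 3.141593 = -0.500000
ω = Δθ/dt = -0.500000/1.0 = -0.5000
R = Δx/(sin θ' − sin θ) = -2.0000
v = R·ω = -2.0000·-0.5000 = 1.0000

v = 1.0000, ω = -0.5000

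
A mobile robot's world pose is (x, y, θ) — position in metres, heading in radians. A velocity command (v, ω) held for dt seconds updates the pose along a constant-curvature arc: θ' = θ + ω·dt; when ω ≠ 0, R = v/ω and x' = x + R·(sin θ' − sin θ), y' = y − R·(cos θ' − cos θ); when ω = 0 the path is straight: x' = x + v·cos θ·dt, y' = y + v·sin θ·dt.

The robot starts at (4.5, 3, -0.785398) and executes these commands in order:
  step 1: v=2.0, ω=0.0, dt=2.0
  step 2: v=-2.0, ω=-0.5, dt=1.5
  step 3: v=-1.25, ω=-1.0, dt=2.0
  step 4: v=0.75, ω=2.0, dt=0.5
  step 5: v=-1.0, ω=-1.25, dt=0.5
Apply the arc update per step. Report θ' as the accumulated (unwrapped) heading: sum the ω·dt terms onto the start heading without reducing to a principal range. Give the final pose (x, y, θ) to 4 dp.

(8.0015, 4.1613, -3.1604)

step 1: θ'=-0.7854 (straight) → pose (7.3284, 0.1716, -0.7854)
step 2: θ'=-1.5354 (R=4.0000) → pose (6.1594, 2.8584, -1.5354)
step 3: θ'=-3.5354 (R=1.2500) → pose (7.8882, 4.0570, -3.5354)
step 4: θ'=-2.5354 (R=0.3750) → pose (7.5307, 4.0189, -2.5354)
step 5: θ'=-3.1604 (R=0.8000) → pose (8.0015, 4.1613, -3.1604)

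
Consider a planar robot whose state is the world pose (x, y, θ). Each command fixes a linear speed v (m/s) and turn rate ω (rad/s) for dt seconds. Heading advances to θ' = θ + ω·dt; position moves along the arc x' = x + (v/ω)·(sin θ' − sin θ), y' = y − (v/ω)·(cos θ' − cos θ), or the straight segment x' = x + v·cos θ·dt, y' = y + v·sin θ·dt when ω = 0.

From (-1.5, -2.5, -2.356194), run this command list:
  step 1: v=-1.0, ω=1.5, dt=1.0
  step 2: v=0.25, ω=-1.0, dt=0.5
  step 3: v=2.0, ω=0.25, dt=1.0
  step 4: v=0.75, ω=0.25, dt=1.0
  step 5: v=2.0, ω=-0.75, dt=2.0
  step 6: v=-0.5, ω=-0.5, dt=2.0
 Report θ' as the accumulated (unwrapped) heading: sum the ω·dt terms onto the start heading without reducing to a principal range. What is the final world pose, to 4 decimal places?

step 1: θ'=-0.8562 (R=-0.6667) → pose (-1.4678, -1.5917, -0.8562)
step 2: θ'=-1.3562 (R=-0.2500) → pose (-1.4124, -1.7023, -1.3562)
step 3: θ'=-1.1062 (R=8.0000) → pose (-0.7479, -3.5832, -1.1062)
step 4: θ'=-0.8562 (R=3.0000) → pose (-0.3320, -4.2049, -0.8562)
step 5: θ'=-2.3562 (R=-2.6667) → pose (-0.4606, -7.8381, -2.3562)
step 6: θ'=-3.3562 (R=1.0000) → pose (0.4594, -7.5681, -3.3562)

(0.4594, -7.5681, -3.3562)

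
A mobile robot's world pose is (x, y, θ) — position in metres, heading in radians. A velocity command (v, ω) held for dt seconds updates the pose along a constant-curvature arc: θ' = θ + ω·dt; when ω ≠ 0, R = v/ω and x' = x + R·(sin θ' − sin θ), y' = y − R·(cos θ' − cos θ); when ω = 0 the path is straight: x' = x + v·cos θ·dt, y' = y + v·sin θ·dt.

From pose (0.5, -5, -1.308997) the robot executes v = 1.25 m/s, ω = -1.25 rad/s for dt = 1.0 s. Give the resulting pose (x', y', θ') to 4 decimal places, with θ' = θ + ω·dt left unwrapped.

(0.0843, -6.0939, -2.5590)

θ' = -1.3090 + -1.25·1.0 = -2.5590
R = v/ω = 1.25/-1.25 = -1.0000
x' = 0.5 + -1.0000·(sin -2.5590 − sin -1.3090) = 0.0843
y' = -5 − -1.0000·(cos -2.5590 − cos -1.3090) = -6.0939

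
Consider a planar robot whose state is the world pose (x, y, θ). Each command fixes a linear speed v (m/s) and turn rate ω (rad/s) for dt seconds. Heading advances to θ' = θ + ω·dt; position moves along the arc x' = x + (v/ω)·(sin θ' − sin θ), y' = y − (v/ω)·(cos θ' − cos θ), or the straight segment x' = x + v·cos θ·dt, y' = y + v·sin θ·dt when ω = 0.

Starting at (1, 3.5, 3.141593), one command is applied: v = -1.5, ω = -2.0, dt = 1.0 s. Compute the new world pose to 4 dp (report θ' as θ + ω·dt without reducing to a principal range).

θ' = 3.1416 + -2.0·1.0 = 1.1416
R = v/ω = -1.5/-2.0 = 0.7500
x' = 1 + 0.7500·(sin 1.1416 − sin 3.1416) = 1.6820
y' = 3.5 − 0.7500·(cos 1.1416 − cos 3.1416) = 2.4379

(1.6820, 2.4379, 1.1416)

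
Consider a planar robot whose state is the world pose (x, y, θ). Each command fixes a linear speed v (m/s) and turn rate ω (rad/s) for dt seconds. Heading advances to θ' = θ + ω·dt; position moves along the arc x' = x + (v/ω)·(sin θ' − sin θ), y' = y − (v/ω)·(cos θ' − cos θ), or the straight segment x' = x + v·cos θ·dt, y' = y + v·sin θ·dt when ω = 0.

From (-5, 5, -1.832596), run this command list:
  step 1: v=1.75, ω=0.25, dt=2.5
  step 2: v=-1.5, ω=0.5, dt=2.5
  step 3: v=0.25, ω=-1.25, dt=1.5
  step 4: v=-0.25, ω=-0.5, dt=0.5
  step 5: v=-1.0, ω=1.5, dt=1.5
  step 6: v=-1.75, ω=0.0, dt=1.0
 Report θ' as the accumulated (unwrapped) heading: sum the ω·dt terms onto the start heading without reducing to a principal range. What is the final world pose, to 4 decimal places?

step 1: θ'=-1.2076 (R=7.0000) → pose (-4.7819, 0.7014, -1.2076)
step 2: θ'=0.0424 (R=-3.0000) → pose (-7.7133, 2.6329, 0.0424)
step 3: θ'=-1.8326 (R=-0.2000) → pose (-7.5117, 2.3813, -1.8326)
step 4: θ'=-2.0826 (R=0.5000) → pose (-7.4646, 2.4968, -2.0826)
step 5: θ'=0.1674 (R=-0.6667) → pose (-8.1570, 3.4806, 0.1674)
step 6: θ'=0.1674 (straight) → pose (-9.8825, 3.1890, 0.1674)

(-9.8825, 3.1890, 0.1674)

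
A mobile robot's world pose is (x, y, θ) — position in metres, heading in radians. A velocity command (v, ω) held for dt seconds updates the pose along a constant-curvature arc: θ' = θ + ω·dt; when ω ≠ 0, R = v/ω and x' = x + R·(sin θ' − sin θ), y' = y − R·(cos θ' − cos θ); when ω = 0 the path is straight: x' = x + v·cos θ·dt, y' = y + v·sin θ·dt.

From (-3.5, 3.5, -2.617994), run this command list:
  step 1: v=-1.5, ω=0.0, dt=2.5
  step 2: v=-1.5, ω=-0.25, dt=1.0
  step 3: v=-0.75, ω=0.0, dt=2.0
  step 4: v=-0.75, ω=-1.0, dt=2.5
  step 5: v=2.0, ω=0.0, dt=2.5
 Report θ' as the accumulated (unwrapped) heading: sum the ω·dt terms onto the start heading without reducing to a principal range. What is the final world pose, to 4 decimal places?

step 1: θ'=-2.6180 (straight) → pose (-0.2524, 5.3750, -2.6180)
step 2: θ'=-2.8680 (R=6.0000) → pose (1.1264, 5.9557, -2.8680)
step 3: θ'=-2.8680 (straight) → pose (2.5706, 6.3610, -2.8680)
step 4: θ'=-5.3680 (R=0.7500) → pose (3.3678, 5.1816, -5.3680)
step 5: θ'=-5.3680 (straight) → pose (6.4160, 9.1450, -5.3680)

(6.4160, 9.1450, -5.3680)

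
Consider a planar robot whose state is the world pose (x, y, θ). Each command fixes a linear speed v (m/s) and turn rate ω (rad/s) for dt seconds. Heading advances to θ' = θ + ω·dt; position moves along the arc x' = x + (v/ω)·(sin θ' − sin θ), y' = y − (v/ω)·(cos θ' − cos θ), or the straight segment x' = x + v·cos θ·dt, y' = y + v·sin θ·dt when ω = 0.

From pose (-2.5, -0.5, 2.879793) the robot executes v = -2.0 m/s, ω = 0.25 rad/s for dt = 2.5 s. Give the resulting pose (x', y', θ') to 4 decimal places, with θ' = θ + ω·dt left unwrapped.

θ' = 2.8798 + 0.25·2.5 = 3.5048
R = v/ω = -2.0/0.25 = -8.0000
x' = -2.5 + -8.0000·(sin 3.5048 − sin 2.8798) = 2.4127
y' = -0.5 − -8.0000·(cos 3.5048 − cos 2.8798) = -0.2507

(2.4127, -0.2507, 3.5048)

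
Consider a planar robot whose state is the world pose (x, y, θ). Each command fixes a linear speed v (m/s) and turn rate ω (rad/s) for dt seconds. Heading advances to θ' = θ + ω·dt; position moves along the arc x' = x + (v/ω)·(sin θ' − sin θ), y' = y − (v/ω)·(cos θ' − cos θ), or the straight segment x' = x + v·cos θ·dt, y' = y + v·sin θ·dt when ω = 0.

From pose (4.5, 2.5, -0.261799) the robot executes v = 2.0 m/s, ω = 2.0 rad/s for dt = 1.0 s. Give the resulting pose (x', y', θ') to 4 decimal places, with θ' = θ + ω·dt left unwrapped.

θ' = -0.2618 + 2.0·1.0 = 1.7382
R = v/ω = 2.0/2.0 = 1.0000
x' = 4.5 + 1.0000·(sin 1.7382 − sin -0.2618) = 5.7448
y' = 2.5 − 1.0000·(cos 1.7382 − cos -0.2618) = 3.6325

(5.7448, 3.6325, 1.7382)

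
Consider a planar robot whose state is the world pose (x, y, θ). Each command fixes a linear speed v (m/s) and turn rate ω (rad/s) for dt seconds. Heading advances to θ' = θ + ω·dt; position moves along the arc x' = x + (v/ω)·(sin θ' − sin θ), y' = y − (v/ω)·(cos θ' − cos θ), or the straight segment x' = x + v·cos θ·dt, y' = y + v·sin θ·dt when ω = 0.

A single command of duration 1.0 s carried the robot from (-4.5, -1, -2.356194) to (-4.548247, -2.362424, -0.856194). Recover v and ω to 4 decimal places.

v = 1.5000, ω = 1.5000

Δθ = -0.856194 − -2.356194 = 1.500000
ω = Δθ/dt = 1.500000/1.0 = 1.5000
R = −Δy/(cos θ' − cos θ) = 1.0000
v = R·ω = 1.0000·1.5000 = 1.5000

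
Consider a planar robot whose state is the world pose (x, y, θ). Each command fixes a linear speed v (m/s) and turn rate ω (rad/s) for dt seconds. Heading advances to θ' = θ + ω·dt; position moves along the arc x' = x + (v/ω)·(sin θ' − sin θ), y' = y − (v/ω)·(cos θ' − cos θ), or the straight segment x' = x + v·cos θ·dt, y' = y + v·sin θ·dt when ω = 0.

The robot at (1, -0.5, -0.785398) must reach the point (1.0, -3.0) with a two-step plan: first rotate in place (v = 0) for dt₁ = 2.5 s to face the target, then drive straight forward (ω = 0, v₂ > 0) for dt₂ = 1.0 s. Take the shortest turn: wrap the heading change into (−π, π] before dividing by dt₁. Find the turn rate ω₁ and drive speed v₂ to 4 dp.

ω₁ = -0.3142, v₂ = 2.5000

heading to target = atan2(-3−-0.5, 1−1) = -1.5708
Δθ = wrap(-1.5708 − -0.7854) = -0.7854; ω₁ = Δθ/dt₁ = -0.3142
distance = √((1−1)² + (-3−-0.5)²) = 2.5000; v₂ = distance/dt₂ = 2.5000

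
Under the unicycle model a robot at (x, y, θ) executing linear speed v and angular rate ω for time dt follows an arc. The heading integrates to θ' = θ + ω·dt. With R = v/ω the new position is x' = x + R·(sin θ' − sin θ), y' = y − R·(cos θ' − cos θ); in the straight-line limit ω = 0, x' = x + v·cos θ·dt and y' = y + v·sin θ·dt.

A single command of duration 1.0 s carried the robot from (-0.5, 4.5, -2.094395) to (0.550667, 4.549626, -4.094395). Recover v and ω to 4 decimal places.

Δθ = -4.094395 − -2.094395 = -2.000000
ω = Δθ/dt = -2.000000/1.0 = -2.0000
R = Δx/(sin θ' − sin θ) = 0.6250
v = R·ω = 0.6250·-2.0000 = -1.2500

v = -1.2500, ω = -2.0000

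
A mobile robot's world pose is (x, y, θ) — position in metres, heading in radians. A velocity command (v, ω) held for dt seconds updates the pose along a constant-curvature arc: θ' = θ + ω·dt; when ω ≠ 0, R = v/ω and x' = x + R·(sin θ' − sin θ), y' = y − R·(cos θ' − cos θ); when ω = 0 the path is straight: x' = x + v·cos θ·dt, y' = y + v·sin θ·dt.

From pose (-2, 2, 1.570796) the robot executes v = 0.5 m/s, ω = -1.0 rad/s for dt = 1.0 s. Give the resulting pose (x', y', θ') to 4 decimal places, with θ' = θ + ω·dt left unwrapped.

(-1.7702, 2.4207, 0.5708)

θ' = 1.5708 + -1.0·1.0 = 0.5708
R = v/ω = 0.5/-1.0 = -0.5000
x' = -2 + -0.5000·(sin 0.5708 − sin 1.5708) = -1.7702
y' = 2 − -0.5000·(cos 0.5708 − cos 1.5708) = 2.4207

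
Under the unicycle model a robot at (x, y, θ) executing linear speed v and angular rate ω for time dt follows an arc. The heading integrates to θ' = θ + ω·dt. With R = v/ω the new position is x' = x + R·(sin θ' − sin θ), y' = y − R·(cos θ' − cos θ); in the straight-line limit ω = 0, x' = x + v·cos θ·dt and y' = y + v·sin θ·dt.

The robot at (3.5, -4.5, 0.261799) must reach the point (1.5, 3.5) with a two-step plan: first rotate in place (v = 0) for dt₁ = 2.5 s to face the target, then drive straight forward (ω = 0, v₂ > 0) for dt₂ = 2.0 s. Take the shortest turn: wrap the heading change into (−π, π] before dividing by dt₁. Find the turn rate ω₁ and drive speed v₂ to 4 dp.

heading to target = atan2(3.5−-4.5, 1.5−3.5) = 1.8158
Δθ = wrap(1.8158 − 0.2618) = 1.5540; ω₁ = Δθ/dt₁ = 0.6216
distance = √((1.5−3.5)² + (3.5−-4.5)²) = 8.2462; v₂ = distance/dt₂ = 4.1231

ω₁ = 0.6216, v₂ = 4.1231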